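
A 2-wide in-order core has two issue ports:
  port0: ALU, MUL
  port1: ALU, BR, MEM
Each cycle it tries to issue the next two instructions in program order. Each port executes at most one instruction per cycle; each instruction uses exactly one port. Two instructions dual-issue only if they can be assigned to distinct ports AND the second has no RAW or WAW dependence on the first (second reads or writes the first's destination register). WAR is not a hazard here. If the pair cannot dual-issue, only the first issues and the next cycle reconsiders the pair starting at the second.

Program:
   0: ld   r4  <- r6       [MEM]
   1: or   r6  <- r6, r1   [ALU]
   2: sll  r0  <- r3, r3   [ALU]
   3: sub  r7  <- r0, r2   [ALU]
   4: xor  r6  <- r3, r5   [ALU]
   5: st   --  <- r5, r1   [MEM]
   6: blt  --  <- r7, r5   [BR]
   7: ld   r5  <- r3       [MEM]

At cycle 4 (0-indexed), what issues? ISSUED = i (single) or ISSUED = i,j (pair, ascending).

ISSUED = 6

c0: i0&i1 ld/or  pair
c1: i2 sll  RAW r0
c2: i3&i4 sub/xor  pair
c3: i5 st  no-port MEM/BR
c4: i6 blt  no-port BR/MEM
c5: i7 ld  tail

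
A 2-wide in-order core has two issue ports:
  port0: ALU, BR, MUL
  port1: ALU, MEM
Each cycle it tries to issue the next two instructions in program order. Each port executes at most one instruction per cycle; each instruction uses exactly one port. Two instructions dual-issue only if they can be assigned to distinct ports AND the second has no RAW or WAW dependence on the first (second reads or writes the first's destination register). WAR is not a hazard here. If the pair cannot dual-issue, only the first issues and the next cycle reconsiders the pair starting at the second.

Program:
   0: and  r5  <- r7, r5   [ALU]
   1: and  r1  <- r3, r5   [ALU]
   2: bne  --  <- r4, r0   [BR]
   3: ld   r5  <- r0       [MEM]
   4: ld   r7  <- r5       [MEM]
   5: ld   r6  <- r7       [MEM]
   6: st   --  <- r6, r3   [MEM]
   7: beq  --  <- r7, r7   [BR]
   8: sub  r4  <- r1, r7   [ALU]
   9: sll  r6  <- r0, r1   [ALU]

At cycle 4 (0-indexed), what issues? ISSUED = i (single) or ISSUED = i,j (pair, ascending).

ISSUED = 5

[0] i0  and.ALU  -- RAW r5
[1] i1/i2  and.ALU;bne.BR  -- 2-wide
[2] i3  ld.MEM  -- no-port MEM/MEM
[3] i4  ld.MEM  -- no-port MEM/MEM
[4] i5  ld.MEM  -- no-port MEM/MEM
[5] i6/i7  st.MEM;beq.BR  -- 2-wide
[6] i8/i9  sub.ALU;sll.ALU  -- 2-wide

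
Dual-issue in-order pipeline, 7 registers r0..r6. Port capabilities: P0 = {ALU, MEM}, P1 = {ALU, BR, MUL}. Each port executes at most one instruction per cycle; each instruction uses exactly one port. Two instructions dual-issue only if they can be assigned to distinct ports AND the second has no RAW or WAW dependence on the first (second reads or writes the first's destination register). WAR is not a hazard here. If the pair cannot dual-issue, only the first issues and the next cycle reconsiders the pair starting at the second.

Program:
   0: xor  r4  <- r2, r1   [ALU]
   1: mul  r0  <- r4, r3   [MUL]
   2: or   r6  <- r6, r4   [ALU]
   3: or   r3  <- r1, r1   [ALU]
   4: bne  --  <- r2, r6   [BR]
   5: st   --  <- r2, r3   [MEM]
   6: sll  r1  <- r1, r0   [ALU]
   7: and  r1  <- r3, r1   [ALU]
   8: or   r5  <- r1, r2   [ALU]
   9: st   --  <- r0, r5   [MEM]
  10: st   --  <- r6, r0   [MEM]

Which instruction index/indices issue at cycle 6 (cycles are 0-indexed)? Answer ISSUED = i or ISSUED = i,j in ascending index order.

ISSUED = 9

  cy0 -> i0 (xor.ALU) RAW r4
  cy1 -> i1,i2 (mul.MUL+or.ALU) 2-wide
  cy2 -> i3,i4 (or.ALU+bne.BR) 2-wide
  cy3 -> i5,i6 (st.MEM+sll.ALU) 2-wide
  cy4 -> i7 (and.ALU) RAW r1
  cy5 -> i8 (or.ALU) RAW r5
  cy6 -> i9 (st.MEM) no-port MEM/MEM
  cy7 -> i10 (st.MEM) tail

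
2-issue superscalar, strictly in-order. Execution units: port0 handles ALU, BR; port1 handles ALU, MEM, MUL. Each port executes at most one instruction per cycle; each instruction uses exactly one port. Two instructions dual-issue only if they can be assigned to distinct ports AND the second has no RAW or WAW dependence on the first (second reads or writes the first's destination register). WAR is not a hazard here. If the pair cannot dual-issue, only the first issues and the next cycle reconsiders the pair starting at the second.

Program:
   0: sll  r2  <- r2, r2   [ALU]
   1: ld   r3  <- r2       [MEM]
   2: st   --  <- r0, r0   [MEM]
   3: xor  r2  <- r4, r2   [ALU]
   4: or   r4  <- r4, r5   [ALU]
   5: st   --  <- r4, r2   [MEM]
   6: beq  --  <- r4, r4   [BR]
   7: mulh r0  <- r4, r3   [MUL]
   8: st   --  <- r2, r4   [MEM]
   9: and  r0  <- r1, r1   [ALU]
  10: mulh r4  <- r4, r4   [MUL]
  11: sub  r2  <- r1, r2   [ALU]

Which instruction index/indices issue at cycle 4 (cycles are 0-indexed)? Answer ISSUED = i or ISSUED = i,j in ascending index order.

t=0 i0:sll ; RAW r2
t=1 i1:ld ; no-port MEM/MEM
t=2 i2+i3:st/xor ; dual
t=3 i4:or ; RAW r4
t=4 i5+i6:st/beq ; dual
t=5 i7:mulh ; no-port MUL/MEM
t=6 i8+i9:st/and ; dual
t=7 i10+i11:mulh/sub ; dual

ISSUED = 5,6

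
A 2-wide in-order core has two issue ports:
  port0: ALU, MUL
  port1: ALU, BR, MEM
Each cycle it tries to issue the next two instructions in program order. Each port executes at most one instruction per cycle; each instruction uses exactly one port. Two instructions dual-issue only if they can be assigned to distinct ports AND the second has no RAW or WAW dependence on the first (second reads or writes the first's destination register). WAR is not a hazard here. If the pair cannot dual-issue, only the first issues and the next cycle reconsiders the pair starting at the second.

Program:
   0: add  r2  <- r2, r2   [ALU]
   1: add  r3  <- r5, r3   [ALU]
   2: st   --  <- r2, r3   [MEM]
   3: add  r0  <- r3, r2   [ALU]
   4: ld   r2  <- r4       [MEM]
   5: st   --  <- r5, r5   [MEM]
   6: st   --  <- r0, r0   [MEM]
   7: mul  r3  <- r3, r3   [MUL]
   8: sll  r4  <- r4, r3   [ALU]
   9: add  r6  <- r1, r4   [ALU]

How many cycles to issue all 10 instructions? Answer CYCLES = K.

c0: i0&i1 add;add  2-wide
c1: i2&i3 st;add  2-wide
c2: i4 ld  no-port MEM/MEM
c3: i5 st  no-port MEM/MEM
c4: i6&i7 st;mul  2-wide
c5: i8 sll  RAW r4
c6: i9 add  tail

CYCLES = 7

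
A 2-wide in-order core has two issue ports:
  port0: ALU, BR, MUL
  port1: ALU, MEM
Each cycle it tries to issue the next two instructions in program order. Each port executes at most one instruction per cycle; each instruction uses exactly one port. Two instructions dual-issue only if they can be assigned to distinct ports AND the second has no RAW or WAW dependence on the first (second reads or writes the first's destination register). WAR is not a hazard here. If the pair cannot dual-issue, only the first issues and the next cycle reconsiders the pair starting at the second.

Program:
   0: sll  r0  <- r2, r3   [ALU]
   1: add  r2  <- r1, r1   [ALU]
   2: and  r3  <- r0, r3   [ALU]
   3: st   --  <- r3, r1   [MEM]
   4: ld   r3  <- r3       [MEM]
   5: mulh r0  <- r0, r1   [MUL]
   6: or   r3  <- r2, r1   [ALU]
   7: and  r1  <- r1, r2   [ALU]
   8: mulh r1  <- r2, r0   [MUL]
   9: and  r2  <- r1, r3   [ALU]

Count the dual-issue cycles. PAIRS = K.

  cy0 -> i0+i1 (sll.ALU;add.ALU) 2-wide
  cy1 -> i2 (and.ALU) RAW r3
  cy2 -> i3 (st.MEM) no-port MEM/MEM
  cy3 -> i4+i5 (ld.MEM;mulh.MUL) 2-wide
  cy4 -> i6+i7 (or.ALU;and.ALU) 2-wide
  cy5 -> i8 (mulh.MUL) RAW r1
  cy6 -> i9 (and.ALU) tail

PAIRS = 3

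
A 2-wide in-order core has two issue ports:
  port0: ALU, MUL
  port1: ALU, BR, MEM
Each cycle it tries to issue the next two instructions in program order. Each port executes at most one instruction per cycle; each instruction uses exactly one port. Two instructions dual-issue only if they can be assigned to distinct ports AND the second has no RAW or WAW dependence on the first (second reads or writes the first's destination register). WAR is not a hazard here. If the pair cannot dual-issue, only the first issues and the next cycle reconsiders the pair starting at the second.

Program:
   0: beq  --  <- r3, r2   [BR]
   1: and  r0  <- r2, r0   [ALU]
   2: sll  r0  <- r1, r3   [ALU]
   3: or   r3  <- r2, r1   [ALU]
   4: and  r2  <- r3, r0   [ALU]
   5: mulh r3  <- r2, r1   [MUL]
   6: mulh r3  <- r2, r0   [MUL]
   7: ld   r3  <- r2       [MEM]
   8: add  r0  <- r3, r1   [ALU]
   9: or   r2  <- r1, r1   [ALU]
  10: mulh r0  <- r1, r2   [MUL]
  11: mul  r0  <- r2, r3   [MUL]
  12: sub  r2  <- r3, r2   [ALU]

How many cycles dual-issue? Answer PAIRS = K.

PAIRS = 4

t=0 i0&i1:beq+and ; pair
t=1 i2&i3:sll+or ; pair
t=2 i4:and ; RAW r2
t=3 i5:mulh ; no-port MUL/MUL
t=4 i6:mulh ; WAW r3
t=5 i7:ld ; RAW r3
t=6 i8&i9:add+or ; pair
t=7 i10:mulh ; no-port MUL/MUL
t=8 i11&i12:mul+sub ; pair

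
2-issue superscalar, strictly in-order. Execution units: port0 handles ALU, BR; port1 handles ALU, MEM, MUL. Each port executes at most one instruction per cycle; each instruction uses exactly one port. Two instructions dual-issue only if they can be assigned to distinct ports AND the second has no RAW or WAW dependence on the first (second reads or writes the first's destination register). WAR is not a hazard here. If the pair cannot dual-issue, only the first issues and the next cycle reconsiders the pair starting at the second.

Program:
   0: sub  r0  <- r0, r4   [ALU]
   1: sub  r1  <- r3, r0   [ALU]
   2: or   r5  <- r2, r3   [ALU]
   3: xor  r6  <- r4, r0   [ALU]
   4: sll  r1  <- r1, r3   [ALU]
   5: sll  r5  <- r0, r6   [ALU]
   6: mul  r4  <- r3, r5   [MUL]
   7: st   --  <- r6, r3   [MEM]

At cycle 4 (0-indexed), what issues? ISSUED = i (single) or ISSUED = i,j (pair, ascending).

ISSUED = 6

  cy0 -> i0 (sub) RAW r0
  cy1 -> i1/i2 (sub+or) 2-wide
  cy2 -> i3/i4 (xor+sll) 2-wide
  cy3 -> i5 (sll) RAW r5
  cy4 -> i6 (mul) no-port MUL/MEM
  cy5 -> i7 (st) tail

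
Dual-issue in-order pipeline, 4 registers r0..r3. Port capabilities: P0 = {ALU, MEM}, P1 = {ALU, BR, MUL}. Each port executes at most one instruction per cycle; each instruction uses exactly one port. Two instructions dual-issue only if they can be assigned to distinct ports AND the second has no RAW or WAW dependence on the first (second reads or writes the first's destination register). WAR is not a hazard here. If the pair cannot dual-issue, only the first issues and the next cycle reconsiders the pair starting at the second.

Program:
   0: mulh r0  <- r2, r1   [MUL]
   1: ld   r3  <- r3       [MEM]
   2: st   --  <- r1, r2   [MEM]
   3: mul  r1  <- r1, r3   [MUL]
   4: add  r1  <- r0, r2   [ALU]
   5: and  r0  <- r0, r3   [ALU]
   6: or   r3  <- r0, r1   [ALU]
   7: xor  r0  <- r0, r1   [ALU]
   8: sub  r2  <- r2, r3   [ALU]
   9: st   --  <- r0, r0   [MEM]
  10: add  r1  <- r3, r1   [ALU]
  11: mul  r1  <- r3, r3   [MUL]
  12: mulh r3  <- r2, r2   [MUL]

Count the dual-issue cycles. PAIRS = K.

c0: i0&i1 mulh ld  2-wide
c1: i2&i3 st mul  2-wide
c2: i4&i5 add and  2-wide
c3: i6&i7 or xor  2-wide
c4: i8&i9 sub st  2-wide
c5: i10 add  WAW r1
c6: i11 mul  no-port MUL/MUL
c7: i12 mulh  tail

PAIRS = 5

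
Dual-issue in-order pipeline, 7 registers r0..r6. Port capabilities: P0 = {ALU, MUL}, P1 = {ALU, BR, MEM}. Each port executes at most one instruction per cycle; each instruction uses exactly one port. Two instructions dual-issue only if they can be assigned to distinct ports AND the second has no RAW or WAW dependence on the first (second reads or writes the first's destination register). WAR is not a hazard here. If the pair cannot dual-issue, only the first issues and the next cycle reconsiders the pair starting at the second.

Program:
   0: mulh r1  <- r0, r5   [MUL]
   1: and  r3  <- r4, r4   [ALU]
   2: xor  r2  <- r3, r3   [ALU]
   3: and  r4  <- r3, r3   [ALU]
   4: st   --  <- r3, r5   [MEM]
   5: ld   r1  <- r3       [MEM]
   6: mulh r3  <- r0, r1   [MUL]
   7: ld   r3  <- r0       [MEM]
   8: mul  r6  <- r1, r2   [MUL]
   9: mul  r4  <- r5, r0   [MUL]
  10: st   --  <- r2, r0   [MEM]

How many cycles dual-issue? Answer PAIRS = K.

0. mulh;and @i0&i1  | pair
1. xor;and @i2&i3  | pair
2. st @i4  | no-port MEM/MEM
3. ld @i5  | RAW r1
4. mulh @i6  | WAW r3
5. ld;mul @i7&i8  | pair
6. mul;st @i9&i10  | pair

PAIRS = 4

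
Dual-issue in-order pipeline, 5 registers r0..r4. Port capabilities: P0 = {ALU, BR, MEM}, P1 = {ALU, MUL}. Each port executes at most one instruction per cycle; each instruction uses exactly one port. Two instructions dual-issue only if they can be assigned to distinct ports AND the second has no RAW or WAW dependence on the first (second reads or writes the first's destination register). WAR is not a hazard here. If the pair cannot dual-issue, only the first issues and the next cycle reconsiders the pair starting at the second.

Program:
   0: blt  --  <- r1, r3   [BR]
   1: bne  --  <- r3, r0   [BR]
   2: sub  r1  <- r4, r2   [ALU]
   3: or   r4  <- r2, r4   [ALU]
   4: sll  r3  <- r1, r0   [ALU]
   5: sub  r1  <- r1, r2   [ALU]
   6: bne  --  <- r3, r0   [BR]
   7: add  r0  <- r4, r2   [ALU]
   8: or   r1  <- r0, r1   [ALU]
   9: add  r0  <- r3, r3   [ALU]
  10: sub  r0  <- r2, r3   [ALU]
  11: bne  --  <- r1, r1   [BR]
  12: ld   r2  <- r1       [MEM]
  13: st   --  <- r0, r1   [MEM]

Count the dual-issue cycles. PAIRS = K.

PAIRS = 5

0. blt @i0  | no-port BR/BR
1. bne/sub @i1,i2  | pair
2. or/sll @i3,i4  | pair
3. sub/bne @i5,i6  | pair
4. add @i7  | RAW r0
5. or/add @i8,i9  | pair
6. sub/bne @i10,i11  | pair
7. ld @i12  | no-port MEM/MEM
8. st @i13  | tail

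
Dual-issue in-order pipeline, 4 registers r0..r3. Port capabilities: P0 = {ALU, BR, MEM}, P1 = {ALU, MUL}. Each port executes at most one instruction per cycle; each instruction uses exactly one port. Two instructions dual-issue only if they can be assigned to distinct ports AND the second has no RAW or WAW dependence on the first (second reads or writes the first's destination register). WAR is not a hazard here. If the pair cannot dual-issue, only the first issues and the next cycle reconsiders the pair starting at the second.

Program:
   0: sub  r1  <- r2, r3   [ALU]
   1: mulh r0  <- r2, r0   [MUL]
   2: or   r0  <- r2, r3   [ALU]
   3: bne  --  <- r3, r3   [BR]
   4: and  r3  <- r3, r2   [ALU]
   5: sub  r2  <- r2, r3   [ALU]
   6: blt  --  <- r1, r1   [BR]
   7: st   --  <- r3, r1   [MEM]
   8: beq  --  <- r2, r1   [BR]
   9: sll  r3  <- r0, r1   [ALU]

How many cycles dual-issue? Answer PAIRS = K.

PAIRS = 4

#0 head=0: sub;mulh i0/i1 pair
#1 head=2: or;bne i2/i3 pair
#2 head=4: and i4 RAW r3
#3 head=5: sub;blt i5/i6 pair
#4 head=7: st i7 no-port MEM/BR
#5 head=8: beq;sll i8/i9 pair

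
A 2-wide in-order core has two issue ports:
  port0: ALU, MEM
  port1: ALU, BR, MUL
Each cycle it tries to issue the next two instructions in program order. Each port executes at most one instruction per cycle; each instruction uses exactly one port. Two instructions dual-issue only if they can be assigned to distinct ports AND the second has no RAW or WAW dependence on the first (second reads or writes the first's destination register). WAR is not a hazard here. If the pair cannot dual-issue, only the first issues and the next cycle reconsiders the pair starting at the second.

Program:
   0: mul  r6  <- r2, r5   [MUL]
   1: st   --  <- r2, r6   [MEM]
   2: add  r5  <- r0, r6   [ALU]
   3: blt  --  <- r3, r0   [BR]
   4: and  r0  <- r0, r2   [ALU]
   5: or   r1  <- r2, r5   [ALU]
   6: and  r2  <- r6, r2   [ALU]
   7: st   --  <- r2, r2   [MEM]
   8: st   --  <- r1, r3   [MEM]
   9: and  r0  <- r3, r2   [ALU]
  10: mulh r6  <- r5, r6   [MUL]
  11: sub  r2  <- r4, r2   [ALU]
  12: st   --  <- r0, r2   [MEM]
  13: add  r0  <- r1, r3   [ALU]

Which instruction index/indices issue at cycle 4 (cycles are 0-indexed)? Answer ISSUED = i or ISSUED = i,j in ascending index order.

[0] i0  mul  -- RAW r6
[1] i1,i2  st/add  -- 2-wide
[2] i3,i4  blt/and  -- 2-wide
[3] i5,i6  or/and  -- 2-wide
[4] i7  st  -- no-port MEM/MEM
[5] i8,i9  st/and  -- 2-wide
[6] i10,i11  mulh/sub  -- 2-wide
[7] i12,i13  st/add  -- 2-wide

ISSUED = 7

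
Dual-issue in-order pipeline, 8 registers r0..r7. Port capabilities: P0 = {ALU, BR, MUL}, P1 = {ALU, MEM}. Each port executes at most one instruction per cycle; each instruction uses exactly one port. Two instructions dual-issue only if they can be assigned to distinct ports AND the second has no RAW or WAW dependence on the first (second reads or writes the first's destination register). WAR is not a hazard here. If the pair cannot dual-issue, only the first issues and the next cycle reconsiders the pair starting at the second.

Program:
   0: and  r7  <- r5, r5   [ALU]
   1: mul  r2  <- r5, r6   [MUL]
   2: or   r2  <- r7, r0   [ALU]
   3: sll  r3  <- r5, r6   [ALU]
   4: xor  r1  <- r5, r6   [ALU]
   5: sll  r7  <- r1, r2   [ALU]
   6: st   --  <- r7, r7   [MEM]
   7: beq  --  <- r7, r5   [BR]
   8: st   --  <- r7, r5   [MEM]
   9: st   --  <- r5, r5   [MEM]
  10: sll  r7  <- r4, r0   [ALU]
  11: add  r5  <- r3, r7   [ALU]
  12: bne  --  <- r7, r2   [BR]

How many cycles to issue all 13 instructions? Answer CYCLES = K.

CYCLES = 8

#0 head=0: and mul i0&i1 2-wide
#1 head=2: or sll i2&i3 2-wide
#2 head=4: xor i4 RAW r1
#3 head=5: sll i5 RAW r7
#4 head=6: st beq i6&i7 2-wide
#5 head=8: st i8 no-port MEM/MEM
#6 head=9: st sll i9&i10 2-wide
#7 head=11: add bne i11&i12 2-wide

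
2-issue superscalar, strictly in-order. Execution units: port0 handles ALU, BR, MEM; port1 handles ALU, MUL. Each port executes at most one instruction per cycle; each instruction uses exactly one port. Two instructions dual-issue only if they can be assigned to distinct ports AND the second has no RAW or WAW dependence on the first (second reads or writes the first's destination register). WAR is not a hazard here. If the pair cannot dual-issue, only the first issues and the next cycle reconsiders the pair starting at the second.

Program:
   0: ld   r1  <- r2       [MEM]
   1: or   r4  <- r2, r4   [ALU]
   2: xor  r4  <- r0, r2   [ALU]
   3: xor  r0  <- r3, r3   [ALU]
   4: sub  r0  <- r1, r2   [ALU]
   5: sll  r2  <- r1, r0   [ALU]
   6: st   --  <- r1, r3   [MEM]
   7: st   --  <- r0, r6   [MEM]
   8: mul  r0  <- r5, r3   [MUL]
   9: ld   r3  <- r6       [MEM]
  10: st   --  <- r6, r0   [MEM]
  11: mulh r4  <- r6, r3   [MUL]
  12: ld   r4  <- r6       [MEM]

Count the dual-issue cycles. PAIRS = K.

c0: i0+i1 ld.MEM or.ALU  dual
c1: i2+i3 xor.ALU xor.ALU  dual
c2: i4 sub.ALU  RAW r0
c3: i5+i6 sll.ALU st.MEM  dual
c4: i7+i8 st.MEM mul.MUL  dual
c5: i9 ld.MEM  no-port MEM/MEM
c6: i10+i11 st.MEM mulh.MUL  dual
c7: i12 ld.MEM  tail

PAIRS = 5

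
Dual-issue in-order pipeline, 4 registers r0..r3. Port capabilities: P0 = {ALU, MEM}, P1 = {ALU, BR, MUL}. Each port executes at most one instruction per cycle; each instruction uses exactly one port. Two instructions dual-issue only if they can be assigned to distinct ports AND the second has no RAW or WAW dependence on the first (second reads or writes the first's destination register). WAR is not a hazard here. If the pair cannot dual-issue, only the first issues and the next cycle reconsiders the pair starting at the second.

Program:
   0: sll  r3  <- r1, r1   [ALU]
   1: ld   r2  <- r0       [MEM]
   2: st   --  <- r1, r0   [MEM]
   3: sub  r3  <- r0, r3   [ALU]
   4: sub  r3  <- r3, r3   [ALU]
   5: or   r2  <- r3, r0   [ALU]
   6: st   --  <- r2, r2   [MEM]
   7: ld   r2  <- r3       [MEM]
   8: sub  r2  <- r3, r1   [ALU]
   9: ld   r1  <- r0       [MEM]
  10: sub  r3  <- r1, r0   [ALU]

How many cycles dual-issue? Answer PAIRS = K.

[0] i0+i1  sll.ALU/ld.MEM  -- pair
[1] i2+i3  st.MEM/sub.ALU  -- pair
[2] i4  sub.ALU  -- RAW r3
[3] i5  or.ALU  -- RAW r2
[4] i6  st.MEM  -- no-port MEM/MEM
[5] i7  ld.MEM  -- WAW r2
[6] i8+i9  sub.ALU/ld.MEM  -- pair
[7] i10  sub.ALU  -- tail

PAIRS = 3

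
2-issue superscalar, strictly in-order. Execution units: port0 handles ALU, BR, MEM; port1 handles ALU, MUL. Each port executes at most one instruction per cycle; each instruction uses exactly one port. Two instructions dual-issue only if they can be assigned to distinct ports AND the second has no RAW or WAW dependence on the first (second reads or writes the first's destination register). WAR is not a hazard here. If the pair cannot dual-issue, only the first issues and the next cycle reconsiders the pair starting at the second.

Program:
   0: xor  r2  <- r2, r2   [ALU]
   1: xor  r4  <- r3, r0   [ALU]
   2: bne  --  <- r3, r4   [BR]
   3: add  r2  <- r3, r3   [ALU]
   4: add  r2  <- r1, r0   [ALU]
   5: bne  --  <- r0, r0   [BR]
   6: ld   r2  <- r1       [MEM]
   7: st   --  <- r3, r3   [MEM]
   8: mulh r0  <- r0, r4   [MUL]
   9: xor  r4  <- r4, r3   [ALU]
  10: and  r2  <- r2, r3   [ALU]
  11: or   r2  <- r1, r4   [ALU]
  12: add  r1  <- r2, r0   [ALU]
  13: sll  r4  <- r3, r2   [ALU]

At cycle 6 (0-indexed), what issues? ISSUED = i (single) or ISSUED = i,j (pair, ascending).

#0 head=0: xor;xor i0,i1 pair
#1 head=2: bne;add i2,i3 pair
#2 head=4: add;bne i4,i5 pair
#3 head=6: ld i6 no-port MEM/MEM
#4 head=7: st;mulh i7,i8 pair
#5 head=9: xor;and i9,i10 pair
#6 head=11: or i11 RAW r2
#7 head=12: add;sll i12,i13 pair

ISSUED = 11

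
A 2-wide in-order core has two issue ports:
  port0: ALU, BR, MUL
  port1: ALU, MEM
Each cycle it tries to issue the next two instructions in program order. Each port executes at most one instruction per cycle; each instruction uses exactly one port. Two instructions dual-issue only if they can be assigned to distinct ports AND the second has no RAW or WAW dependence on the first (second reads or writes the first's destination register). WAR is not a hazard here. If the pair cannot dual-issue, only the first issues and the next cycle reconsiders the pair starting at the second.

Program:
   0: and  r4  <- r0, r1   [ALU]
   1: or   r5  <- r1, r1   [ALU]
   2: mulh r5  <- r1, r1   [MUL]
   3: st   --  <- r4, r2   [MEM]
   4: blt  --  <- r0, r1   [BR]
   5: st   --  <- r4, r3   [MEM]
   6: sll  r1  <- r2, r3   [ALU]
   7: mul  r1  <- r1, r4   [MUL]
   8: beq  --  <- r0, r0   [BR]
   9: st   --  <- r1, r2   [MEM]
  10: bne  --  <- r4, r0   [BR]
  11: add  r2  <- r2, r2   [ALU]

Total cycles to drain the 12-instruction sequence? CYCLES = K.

CYCLES = 7

0. and.ALU+or.ALU @i0+i1  | pair
1. mulh.MUL+st.MEM @i2+i3  | pair
2. blt.BR+st.MEM @i4+i5  | pair
3. sll.ALU @i6  | RAW+WAW r1
4. mul.MUL @i7  | no-port MUL/BR
5. beq.BR+st.MEM @i8+i9  | pair
6. bne.BR+add.ALU @i10+i11  | pair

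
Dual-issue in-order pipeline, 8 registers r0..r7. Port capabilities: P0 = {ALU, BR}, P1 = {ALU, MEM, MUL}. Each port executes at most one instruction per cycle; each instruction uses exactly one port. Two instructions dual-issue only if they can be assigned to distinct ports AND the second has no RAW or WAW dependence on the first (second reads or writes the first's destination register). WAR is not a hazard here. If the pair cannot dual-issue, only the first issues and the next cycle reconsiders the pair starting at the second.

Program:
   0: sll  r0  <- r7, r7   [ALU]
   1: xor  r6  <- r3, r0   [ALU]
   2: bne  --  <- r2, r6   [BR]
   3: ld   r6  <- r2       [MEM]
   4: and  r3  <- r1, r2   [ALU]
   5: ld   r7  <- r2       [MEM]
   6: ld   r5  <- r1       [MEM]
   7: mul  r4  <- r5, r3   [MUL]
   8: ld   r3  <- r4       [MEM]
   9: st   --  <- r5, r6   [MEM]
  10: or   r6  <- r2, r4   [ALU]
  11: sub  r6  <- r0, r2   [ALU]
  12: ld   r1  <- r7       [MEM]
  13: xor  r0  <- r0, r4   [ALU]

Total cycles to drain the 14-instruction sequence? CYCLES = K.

#0 head=0: sll.ALU i0 RAW r0
#1 head=1: xor.ALU i1 RAW r6
#2 head=2: bne.BR/ld.MEM i2+i3 2-wide
#3 head=4: and.ALU/ld.MEM i4+i5 2-wide
#4 head=6: ld.MEM i6 no-port MEM/MUL
#5 head=7: mul.MUL i7 no-port MUL/MEM
#6 head=8: ld.MEM i8 no-port MEM/MEM
#7 head=9: st.MEM/or.ALU i9+i10 2-wide
#8 head=11: sub.ALU/ld.MEM i11+i12 2-wide
#9 head=13: xor.ALU i13 tail

CYCLES = 10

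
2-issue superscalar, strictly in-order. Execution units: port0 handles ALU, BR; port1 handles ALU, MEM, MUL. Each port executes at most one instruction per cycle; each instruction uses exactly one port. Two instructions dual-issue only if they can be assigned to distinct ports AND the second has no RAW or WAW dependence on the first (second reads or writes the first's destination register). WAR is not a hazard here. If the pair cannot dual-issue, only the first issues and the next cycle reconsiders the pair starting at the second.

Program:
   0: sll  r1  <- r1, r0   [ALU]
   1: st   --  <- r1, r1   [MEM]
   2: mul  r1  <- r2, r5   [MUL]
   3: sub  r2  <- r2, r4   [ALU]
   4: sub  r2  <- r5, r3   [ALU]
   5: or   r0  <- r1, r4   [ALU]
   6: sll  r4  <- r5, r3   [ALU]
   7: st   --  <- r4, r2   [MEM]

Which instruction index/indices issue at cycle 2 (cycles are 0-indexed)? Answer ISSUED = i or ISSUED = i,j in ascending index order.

#0 head=0: sll.ALU i0 RAW r1
#1 head=1: st.MEM i1 no-port MEM/MUL
#2 head=2: mul.MUL/sub.ALU i2/i3 dual
#3 head=4: sub.ALU/or.ALU i4/i5 dual
#4 head=6: sll.ALU i6 RAW r4
#5 head=7: st.MEM i7 tail

ISSUED = 2,3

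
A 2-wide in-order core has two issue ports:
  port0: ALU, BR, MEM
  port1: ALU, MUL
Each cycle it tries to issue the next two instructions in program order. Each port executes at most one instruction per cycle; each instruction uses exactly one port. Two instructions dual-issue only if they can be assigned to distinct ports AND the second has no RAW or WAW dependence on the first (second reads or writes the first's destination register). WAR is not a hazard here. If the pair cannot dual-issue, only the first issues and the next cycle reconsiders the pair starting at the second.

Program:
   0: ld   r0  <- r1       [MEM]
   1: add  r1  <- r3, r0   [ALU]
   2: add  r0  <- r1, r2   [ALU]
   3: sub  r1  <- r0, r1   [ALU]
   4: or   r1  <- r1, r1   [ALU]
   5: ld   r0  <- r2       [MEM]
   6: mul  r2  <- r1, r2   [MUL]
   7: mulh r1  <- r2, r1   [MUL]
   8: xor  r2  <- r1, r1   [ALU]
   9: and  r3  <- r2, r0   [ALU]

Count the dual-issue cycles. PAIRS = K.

0. ld @i0  | RAW r0
1. add @i1  | RAW r1
2. add @i2  | RAW r0
3. sub @i3  | RAW+WAW r1
4. or/ld @i4/i5  | 2-wide
5. mul @i6  | no-port MUL/MUL
6. mulh @i7  | RAW r1
7. xor @i8  | RAW r2
8. and @i9  | tail

PAIRS = 1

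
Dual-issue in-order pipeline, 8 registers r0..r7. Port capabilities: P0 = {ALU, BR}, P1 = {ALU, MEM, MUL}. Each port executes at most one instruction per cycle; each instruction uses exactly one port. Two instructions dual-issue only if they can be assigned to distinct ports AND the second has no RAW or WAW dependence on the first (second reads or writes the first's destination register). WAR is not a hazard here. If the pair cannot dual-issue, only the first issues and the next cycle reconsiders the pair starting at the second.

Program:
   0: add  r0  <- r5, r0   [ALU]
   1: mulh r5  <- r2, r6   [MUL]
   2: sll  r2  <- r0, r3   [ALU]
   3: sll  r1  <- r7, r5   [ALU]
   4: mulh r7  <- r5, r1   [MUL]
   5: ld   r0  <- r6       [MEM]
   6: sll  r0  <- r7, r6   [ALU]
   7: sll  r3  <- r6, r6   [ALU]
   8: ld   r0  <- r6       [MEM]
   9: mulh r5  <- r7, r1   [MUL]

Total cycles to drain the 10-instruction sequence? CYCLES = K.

CYCLES = 7

[0] i0,i1  add;mulh  -- dual
[1] i2,i3  sll;sll  -- dual
[2] i4  mulh  -- no-port MUL/MEM
[3] i5  ld  -- WAW r0
[4] i6,i7  sll;sll  -- dual
[5] i8  ld  -- no-port MEM/MUL
[6] i9  mulh  -- tail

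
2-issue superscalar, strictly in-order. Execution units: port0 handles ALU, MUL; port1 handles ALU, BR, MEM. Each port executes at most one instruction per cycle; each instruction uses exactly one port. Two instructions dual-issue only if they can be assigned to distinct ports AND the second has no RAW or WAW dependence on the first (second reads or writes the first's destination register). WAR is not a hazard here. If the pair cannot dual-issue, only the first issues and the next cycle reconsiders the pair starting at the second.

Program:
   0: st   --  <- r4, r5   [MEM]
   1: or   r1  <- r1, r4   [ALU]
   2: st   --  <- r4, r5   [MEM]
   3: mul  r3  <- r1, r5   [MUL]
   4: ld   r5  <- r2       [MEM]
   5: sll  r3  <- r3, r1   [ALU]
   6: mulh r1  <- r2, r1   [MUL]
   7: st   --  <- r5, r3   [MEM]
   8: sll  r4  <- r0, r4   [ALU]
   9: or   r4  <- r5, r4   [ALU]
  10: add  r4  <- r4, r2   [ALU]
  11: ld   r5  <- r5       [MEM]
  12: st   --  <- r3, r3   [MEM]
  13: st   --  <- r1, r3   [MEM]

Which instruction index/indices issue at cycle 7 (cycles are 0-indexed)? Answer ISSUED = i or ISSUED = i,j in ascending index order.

ISSUED = 12

[0] i0/i1  st or  -- pair
[1] i2/i3  st mul  -- pair
[2] i4/i5  ld sll  -- pair
[3] i6/i7  mulh st  -- pair
[4] i8  sll  -- RAW+WAW r4
[5] i9  or  -- RAW+WAW r4
[6] i10/i11  add ld  -- pair
[7] i12  st  -- no-port MEM/MEM
[8] i13  st  -- tail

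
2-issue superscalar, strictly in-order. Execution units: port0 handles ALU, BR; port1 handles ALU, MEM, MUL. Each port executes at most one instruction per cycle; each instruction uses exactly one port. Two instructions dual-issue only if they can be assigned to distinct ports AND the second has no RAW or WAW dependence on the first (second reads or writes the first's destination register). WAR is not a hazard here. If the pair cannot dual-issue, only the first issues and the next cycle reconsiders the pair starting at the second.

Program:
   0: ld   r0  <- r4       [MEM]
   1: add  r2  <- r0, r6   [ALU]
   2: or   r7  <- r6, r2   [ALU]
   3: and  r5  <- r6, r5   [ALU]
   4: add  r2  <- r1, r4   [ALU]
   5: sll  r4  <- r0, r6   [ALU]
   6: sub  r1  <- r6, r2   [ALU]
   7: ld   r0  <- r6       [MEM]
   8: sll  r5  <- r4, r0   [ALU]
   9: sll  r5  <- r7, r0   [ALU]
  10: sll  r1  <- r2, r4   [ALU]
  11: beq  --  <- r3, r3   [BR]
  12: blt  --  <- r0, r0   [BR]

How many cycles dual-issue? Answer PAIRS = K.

PAIRS = 4

c0: i0 ld.MEM  RAW r0
c1: i1 add.ALU  RAW r2
c2: i2,i3 or.ALU/and.ALU  dual
c3: i4,i5 add.ALU/sll.ALU  dual
c4: i6,i7 sub.ALU/ld.MEM  dual
c5: i8 sll.ALU  WAW r5
c6: i9,i10 sll.ALU/sll.ALU  dual
c7: i11 beq.BR  no-port BR/BR
c8: i12 blt.BR  tail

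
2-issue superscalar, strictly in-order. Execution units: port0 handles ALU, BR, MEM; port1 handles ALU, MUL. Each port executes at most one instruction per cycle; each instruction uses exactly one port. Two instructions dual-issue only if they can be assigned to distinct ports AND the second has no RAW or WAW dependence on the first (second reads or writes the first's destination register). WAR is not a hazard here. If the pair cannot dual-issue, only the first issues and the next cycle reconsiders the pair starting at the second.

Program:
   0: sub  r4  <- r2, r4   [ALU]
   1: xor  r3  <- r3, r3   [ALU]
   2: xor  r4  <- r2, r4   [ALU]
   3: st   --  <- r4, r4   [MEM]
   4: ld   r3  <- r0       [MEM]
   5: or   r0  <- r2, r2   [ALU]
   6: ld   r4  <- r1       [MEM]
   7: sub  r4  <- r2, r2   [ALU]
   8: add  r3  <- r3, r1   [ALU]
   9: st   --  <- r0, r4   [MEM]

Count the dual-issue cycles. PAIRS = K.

[0] i0,i1  sub xor  -- 2-wide
[1] i2  xor  -- RAW r4
[2] i3  st  -- no-port MEM/MEM
[3] i4,i5  ld or  -- 2-wide
[4] i6  ld  -- WAW r4
[5] i7,i8  sub add  -- 2-wide
[6] i9  st  -- tail

PAIRS = 3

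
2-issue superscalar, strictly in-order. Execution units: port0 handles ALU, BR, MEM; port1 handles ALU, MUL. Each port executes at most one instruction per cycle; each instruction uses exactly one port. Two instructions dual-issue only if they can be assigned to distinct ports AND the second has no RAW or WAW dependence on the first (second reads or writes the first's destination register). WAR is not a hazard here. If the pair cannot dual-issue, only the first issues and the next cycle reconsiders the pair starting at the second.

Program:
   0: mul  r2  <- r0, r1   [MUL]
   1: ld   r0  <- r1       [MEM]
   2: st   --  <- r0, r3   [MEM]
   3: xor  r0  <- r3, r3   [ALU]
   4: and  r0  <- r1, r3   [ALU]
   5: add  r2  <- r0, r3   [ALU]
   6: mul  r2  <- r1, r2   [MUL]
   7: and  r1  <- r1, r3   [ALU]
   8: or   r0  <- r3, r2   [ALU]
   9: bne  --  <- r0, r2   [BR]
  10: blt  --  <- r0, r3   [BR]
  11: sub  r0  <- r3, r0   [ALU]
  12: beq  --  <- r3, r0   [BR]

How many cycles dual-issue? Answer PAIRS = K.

PAIRS = 4

[0] i0+i1  mul;ld  -- dual
[1] i2+i3  st;xor  -- dual
[2] i4  and  -- RAW r0
[3] i5  add  -- RAW+WAW r2
[4] i6+i7  mul;and  -- dual
[5] i8  or  -- RAW r0
[6] i9  bne  -- no-port BR/BR
[7] i10+i11  blt;sub  -- dual
[8] i12  beq  -- tail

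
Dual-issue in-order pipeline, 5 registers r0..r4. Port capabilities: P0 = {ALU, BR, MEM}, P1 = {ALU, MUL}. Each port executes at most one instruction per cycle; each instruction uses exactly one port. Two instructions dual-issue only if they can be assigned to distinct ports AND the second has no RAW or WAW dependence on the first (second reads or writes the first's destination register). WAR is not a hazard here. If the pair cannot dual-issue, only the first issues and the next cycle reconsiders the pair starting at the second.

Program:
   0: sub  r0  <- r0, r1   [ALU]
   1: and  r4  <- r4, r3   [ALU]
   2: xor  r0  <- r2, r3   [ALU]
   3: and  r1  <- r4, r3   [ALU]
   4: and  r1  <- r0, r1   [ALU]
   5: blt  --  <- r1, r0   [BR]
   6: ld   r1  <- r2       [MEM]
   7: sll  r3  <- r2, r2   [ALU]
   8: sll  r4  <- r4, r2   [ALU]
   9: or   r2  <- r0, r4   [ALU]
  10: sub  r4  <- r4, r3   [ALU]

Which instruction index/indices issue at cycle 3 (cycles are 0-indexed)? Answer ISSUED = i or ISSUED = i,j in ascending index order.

t=0 i0+i1:sub+and ; pair
t=1 i2+i3:xor+and ; pair
t=2 i4:and ; RAW r1
t=3 i5:blt ; no-port BR/MEM
t=4 i6+i7:ld+sll ; pair
t=5 i8:sll ; RAW r4
t=6 i9+i10:or+sub ; pair

ISSUED = 5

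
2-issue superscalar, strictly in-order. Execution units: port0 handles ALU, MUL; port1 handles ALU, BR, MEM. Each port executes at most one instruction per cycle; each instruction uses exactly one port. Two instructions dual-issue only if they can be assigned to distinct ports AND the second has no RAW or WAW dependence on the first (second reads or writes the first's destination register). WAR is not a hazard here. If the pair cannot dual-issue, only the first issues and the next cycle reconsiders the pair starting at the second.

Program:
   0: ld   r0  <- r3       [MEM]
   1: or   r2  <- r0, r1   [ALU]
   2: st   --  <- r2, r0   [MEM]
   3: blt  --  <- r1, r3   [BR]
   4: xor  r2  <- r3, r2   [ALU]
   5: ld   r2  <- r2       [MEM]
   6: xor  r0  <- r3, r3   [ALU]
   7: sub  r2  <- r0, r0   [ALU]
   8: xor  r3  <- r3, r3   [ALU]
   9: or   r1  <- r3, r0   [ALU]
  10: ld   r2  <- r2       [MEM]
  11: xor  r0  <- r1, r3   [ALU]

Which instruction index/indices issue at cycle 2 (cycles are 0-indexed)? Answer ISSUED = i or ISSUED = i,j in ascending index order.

ISSUED = 2

#0 head=0: ld i0 RAW r0
#1 head=1: or i1 RAW r2
#2 head=2: st i2 no-port MEM/BR
#3 head=3: blt xor i3/i4 2-wide
#4 head=5: ld xor i5/i6 2-wide
#5 head=7: sub xor i7/i8 2-wide
#6 head=9: or ld i9/i10 2-wide
#7 head=11: xor i11 tail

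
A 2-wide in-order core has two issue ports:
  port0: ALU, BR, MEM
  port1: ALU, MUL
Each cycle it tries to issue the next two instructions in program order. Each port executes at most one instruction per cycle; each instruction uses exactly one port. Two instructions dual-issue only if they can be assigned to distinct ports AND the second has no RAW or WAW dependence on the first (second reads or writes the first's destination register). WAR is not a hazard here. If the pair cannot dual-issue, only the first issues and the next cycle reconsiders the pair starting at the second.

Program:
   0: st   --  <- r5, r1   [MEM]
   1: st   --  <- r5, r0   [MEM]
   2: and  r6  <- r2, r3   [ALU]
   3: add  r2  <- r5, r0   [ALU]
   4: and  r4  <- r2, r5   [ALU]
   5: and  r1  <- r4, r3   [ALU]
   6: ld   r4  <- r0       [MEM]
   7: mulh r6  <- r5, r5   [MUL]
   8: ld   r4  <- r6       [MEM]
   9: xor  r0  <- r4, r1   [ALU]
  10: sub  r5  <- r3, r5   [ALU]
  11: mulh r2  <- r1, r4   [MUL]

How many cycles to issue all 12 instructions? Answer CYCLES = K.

  cy0 -> i0 (st.MEM) no-port MEM/MEM
  cy1 -> i1+i2 (st.MEM+and.ALU) dual
  cy2 -> i3 (add.ALU) RAW r2
  cy3 -> i4 (and.ALU) RAW r4
  cy4 -> i5+i6 (and.ALU+ld.MEM) dual
  cy5 -> i7 (mulh.MUL) RAW r6
  cy6 -> i8 (ld.MEM) RAW r4
  cy7 -> i9+i10 (xor.ALU+sub.ALU) dual
  cy8 -> i11 (mulh.MUL) tail

CYCLES = 9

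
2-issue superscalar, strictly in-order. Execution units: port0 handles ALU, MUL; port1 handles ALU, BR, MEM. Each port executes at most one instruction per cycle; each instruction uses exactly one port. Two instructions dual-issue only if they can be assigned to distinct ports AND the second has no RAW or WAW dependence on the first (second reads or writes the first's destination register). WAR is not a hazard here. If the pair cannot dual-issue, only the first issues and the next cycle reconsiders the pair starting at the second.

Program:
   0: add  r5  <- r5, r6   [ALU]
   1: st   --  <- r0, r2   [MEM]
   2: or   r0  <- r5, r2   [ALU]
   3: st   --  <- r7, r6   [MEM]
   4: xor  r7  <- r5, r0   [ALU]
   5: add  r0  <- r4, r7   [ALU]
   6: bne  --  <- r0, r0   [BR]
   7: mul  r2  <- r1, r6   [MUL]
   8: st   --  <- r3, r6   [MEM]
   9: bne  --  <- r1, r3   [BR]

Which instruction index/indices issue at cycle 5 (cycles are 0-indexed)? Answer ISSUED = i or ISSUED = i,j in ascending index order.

c0: i0+i1 add;st  2-wide
c1: i2+i3 or;st  2-wide
c2: i4 xor  RAW r7
c3: i5 add  RAW r0
c4: i6+i7 bne;mul  2-wide
c5: i8 st  no-port MEM/BR
c6: i9 bne  tail

ISSUED = 8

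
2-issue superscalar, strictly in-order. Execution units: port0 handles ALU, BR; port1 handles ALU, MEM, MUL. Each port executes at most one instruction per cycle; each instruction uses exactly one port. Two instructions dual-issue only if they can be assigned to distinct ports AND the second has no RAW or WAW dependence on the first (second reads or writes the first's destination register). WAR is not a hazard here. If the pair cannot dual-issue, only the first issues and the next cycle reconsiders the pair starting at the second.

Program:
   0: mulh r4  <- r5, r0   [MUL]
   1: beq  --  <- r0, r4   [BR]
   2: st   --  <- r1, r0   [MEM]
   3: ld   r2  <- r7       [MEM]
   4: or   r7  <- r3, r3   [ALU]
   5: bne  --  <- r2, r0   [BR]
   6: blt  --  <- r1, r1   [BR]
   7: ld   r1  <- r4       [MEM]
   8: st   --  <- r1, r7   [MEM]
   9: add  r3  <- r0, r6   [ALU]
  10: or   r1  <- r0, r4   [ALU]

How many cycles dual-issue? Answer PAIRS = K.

0. mulh.MUL @i0  | RAW r4
1. beq.BR+st.MEM @i1/i2  | 2-wide
2. ld.MEM+or.ALU @i3/i4  | 2-wide
3. bne.BR @i5  | no-port BR/BR
4. blt.BR+ld.MEM @i6/i7  | 2-wide
5. st.MEM+add.ALU @i8/i9  | 2-wide
6. or.ALU @i10  | tail

PAIRS = 4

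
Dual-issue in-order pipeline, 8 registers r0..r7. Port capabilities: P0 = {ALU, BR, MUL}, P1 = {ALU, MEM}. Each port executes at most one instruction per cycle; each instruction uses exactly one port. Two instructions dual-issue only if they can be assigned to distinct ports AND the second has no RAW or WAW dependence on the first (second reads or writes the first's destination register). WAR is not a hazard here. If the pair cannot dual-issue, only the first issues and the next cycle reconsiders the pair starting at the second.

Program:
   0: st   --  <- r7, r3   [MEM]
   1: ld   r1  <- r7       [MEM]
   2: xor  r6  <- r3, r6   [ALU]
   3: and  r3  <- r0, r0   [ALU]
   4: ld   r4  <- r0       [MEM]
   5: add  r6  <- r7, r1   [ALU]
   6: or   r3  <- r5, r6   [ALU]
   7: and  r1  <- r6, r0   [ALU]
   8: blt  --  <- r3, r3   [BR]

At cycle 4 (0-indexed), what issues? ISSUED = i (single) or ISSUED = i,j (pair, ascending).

ISSUED = 6,7

[0] i0  st  -- no-port MEM/MEM
[1] i1/i2  ld xor  -- 2-wide
[2] i3/i4  and ld  -- 2-wide
[3] i5  add  -- RAW r6
[4] i6/i7  or and  -- 2-wide
[5] i8  blt  -- tail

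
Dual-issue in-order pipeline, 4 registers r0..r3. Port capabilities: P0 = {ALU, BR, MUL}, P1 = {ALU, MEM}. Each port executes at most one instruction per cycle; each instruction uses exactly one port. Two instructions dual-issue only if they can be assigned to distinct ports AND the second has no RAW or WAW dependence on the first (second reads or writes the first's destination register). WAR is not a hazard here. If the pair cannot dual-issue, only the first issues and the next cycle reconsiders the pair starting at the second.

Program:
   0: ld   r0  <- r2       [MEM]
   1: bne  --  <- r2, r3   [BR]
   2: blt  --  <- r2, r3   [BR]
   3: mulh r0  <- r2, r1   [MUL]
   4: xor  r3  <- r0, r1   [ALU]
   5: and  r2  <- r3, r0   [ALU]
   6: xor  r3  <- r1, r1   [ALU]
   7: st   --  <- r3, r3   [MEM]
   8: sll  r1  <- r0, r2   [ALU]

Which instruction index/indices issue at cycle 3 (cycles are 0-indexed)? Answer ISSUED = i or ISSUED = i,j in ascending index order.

c0: i0+i1 ld.MEM+bne.BR  dual
c1: i2 blt.BR  no-port BR/MUL
c2: i3 mulh.MUL  RAW r0
c3: i4 xor.ALU  RAW r3
c4: i5+i6 and.ALU+xor.ALU  dual
c5: i7+i8 st.MEM+sll.ALU  dual

ISSUED = 4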